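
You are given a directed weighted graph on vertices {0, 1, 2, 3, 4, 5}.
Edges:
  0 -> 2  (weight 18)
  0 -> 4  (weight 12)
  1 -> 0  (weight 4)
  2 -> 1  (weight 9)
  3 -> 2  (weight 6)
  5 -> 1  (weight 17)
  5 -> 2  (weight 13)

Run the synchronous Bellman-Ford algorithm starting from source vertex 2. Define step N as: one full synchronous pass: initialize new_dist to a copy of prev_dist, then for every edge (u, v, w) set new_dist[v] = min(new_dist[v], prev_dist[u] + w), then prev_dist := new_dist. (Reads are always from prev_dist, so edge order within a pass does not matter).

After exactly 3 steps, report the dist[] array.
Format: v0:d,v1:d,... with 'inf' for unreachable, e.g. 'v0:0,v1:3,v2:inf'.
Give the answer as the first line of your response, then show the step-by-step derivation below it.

v0:13,v1:9,v2:0,v3:inf,v4:25,v5:inf

step 1: dist = v0:inf,v1:9,v2:0,v3:inf,v4:inf,v5:inf
step 2: dist = v0:13,v1:9,v2:0,v3:inf,v4:inf,v5:inf
step 3: dist = v0:13,v1:9,v2:0,v3:inf,v4:25,v5:inf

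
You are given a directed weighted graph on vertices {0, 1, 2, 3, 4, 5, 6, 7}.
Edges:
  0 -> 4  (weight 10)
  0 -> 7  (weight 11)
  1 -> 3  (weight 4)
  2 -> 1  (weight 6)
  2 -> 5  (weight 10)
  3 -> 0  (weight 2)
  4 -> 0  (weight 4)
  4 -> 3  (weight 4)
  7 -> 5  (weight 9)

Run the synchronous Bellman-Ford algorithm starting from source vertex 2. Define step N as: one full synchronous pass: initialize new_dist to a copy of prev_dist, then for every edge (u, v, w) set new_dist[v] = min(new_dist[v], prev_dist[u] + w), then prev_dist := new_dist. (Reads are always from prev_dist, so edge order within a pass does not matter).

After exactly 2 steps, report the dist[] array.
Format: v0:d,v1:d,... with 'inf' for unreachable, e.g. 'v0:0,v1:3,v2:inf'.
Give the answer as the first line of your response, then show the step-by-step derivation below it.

v0:inf,v1:6,v2:0,v3:10,v4:inf,v5:10,v6:inf,v7:inf

step 1: dist = v0:inf,v1:6,v2:0,v3:inf,v4:inf,v5:10,v6:inf,v7:inf
step 2: dist = v0:inf,v1:6,v2:0,v3:10,v4:inf,v5:10,v6:inf,v7:inf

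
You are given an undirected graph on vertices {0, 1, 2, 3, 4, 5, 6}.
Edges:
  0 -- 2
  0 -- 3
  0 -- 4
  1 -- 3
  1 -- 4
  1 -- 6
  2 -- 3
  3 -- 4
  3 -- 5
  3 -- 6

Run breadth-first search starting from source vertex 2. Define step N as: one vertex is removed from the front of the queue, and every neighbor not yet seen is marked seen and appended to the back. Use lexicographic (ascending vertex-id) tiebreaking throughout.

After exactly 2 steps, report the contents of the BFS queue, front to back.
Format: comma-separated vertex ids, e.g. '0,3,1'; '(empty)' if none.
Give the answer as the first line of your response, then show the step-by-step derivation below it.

3,4

step 1: dequeue 2; queue=[0,3]; order=2
step 2: dequeue 0; queue=[3,4]; order=2,0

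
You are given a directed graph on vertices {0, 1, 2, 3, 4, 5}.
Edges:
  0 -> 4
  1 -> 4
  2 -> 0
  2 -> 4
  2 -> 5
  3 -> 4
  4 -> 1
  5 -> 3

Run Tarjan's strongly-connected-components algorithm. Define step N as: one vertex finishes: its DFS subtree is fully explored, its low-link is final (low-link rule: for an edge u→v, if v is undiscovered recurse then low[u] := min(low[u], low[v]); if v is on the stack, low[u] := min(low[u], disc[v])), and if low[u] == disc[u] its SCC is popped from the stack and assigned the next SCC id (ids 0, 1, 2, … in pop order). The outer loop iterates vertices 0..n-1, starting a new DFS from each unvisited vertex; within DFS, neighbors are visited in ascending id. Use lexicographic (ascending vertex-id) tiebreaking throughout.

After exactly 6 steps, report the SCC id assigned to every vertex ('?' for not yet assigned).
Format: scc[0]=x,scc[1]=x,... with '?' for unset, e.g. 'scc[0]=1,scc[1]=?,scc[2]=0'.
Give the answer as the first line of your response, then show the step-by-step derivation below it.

scc[0]=1,scc[1]=0,scc[2]=4,scc[3]=2,scc[4]=0,scc[5]=3

step 1: low=(low[0]=0,low[1]=1,low[2]=?,low[3]=?,low[4]=1,low[5]=?); scc=(scc[0]=?,scc[1]=?,scc[2]=?,scc[3]=?,scc[4]=?,scc[5]=?)
step 2: low=(low[0]=0,low[1]=1,low[2]=?,low[3]=?,low[4]=1,low[5]=?); scc=(scc[0]=?,scc[1]=0,scc[2]=?,scc[3]=?,scc[4]=0,scc[5]=?)
step 3: low=(low[0]=0,low[1]=1,low[2]=?,low[3]=?,low[4]=1,low[5]=?); scc=(scc[0]=1,scc[1]=0,scc[2]=?,scc[3]=?,scc[4]=0,scc[5]=?)
step 4: low=(low[0]=0,low[1]=1,low[2]=3,low[3]=5,low[4]=1,low[5]=4); scc=(scc[0]=1,scc[1]=0,scc[2]=?,scc[3]=2,scc[4]=0,scc[5]=?)
step 5: low=(low[0]=0,low[1]=1,low[2]=3,low[3]=5,low[4]=1,low[5]=4); scc=(scc[0]=1,scc[1]=0,scc[2]=?,scc[3]=2,scc[4]=0,scc[5]=3)
step 6: low=(low[0]=0,low[1]=1,low[2]=3,low[3]=5,low[4]=1,low[5]=4); scc=(scc[0]=1,scc[1]=0,scc[2]=4,scc[3]=2,scc[4]=0,scc[5]=3)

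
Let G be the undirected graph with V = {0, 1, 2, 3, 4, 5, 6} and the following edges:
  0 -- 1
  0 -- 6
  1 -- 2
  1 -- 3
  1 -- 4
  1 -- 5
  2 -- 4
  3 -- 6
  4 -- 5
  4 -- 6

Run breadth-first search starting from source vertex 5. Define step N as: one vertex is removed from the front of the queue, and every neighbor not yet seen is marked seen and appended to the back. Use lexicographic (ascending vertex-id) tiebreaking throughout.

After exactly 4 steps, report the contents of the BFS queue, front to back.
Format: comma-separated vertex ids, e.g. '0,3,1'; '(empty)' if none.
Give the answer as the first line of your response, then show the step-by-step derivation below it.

2,3,6

step 1: dequeue 5; queue=[1,4]; order=5
step 2: dequeue 1; queue=[4,0,2,3]; order=5,1
step 3: dequeue 4; queue=[0,2,3,6]; order=5,1,4
step 4: dequeue 0; queue=[2,3,6]; order=5,1,4,0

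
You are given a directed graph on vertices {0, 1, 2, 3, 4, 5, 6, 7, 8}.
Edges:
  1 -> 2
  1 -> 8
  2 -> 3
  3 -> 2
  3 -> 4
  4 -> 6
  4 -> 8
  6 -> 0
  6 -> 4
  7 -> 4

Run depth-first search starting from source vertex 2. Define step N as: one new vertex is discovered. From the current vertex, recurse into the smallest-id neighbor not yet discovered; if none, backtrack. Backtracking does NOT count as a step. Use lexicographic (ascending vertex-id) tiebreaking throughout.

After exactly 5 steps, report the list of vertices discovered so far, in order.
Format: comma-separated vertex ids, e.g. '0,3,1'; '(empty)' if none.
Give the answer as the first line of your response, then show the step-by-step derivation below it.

2,3,4,6,0

step 1: discover 2; path=2; order=2
step 2: discover 3; path=2>3; order=2,3
step 3: discover 4; path=2>3>4; order=2,3,4
step 4: discover 6; path=2>3>4>6; order=2,3,4,6
step 5: discover 0; path=2>3>4>6>0; order=2,3,4,6,0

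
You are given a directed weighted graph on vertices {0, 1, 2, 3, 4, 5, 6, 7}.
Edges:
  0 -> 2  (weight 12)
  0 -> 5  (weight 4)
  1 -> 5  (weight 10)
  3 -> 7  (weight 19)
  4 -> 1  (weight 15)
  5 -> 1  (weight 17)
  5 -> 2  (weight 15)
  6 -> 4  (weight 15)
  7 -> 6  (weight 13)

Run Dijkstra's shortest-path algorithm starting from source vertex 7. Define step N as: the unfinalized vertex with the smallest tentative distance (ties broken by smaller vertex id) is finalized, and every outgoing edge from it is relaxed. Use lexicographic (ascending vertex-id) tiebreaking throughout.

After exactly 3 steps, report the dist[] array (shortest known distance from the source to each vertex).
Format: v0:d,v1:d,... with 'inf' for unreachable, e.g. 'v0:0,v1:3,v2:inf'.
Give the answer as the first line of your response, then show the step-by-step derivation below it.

v0:inf,v1:43,v2:inf,v3:inf,v4:28,v5:inf,v6:13,v7:0

step 1: dist = v0:inf,v1:inf,v2:inf,v3:inf,v4:inf,v5:inf,v6:13,v7:0
step 2: dist = v0:inf,v1:inf,v2:inf,v3:inf,v4:28,v5:inf,v6:13,v7:0
step 3: dist = v0:inf,v1:43,v2:inf,v3:inf,v4:28,v5:inf,v6:13,v7:0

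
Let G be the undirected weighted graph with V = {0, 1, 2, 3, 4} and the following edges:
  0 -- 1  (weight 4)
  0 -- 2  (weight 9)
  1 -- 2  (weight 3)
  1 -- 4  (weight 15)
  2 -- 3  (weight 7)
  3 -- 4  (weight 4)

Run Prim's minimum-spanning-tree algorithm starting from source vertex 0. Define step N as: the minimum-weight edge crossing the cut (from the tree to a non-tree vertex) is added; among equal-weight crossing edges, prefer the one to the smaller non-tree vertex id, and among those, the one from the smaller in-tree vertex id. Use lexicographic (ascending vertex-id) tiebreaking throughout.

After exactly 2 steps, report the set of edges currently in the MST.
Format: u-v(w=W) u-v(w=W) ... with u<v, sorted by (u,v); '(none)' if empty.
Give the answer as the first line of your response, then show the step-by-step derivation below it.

0-1(w=4) 1-2(w=3)

step 1: add edge 0-1 (w=4); MST = {0-1(w=4)}
step 2: add edge 1-2 (w=3); MST = {0-1(w=4) 1-2(w=3)}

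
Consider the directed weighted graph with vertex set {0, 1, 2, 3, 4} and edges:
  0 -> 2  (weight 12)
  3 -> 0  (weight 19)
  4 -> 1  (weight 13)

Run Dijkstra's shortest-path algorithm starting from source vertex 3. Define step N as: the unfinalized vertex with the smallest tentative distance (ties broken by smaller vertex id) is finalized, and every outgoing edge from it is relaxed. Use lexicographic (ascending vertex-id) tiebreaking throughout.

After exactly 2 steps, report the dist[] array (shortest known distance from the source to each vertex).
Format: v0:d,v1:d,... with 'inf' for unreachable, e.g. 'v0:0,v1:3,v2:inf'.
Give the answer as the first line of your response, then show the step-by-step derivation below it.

v0:19,v1:inf,v2:31,v3:0,v4:inf

step 1: dist = v0:19,v1:inf,v2:inf,v3:0,v4:inf
step 2: dist = v0:19,v1:inf,v2:31,v3:0,v4:inf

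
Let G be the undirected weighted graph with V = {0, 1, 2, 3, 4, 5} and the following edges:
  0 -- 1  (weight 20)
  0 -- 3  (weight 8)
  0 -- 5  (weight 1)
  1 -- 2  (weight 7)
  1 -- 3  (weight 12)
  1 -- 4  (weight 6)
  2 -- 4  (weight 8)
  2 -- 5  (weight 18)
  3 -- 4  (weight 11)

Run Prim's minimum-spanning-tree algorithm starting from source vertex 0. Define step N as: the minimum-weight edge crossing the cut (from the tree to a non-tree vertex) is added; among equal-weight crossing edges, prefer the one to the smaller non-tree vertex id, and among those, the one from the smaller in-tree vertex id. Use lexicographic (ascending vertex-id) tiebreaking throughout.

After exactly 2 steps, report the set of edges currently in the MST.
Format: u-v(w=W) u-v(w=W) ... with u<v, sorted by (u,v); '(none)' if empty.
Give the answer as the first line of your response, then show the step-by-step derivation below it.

0-3(w=8) 0-5(w=1)

step 1: add edge 0-5 (w=1); MST = {0-5(w=1)}
step 2: add edge 0-3 (w=8); MST = {0-3(w=8) 0-5(w=1)}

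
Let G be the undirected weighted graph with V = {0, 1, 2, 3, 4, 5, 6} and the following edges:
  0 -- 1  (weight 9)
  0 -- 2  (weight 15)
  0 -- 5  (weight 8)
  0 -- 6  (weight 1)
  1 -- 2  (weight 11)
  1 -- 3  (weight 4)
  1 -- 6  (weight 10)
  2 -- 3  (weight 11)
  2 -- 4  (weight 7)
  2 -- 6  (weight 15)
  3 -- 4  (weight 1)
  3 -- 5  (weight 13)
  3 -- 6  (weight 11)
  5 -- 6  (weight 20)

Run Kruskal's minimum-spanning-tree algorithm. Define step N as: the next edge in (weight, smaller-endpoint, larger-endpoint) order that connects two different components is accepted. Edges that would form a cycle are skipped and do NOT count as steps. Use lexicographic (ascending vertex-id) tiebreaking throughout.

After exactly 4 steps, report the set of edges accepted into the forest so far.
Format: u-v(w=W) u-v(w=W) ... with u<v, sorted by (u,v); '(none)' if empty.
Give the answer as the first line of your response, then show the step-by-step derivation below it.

0-6(w=1) 1-3(w=4) 2-4(w=7) 3-4(w=1)

step 1: add edge 0-6 (w=1); MST = {0-6(w=1)}
step 2: add edge 3-4 (w=1); MST = {0-6(w=1) 3-4(w=1)}
step 3: add edge 1-3 (w=4); MST = {0-6(w=1) 1-3(w=4) 3-4(w=1)}
step 4: add edge 2-4 (w=7); MST = {0-6(w=1) 1-3(w=4) 2-4(w=7) 3-4(w=1)}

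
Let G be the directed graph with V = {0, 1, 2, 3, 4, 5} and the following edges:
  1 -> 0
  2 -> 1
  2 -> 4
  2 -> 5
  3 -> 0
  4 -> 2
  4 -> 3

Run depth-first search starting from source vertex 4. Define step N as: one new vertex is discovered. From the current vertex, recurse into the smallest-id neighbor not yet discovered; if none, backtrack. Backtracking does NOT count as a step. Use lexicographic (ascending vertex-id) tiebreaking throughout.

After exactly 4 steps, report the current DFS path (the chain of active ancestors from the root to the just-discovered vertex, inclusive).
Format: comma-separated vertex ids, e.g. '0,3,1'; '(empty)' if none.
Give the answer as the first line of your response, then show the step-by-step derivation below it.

4,2,1,0

step 1: discover 4; path=4; order=4
step 2: discover 2; path=4>2; order=4,2
step 3: discover 1; path=4>2>1; order=4,2,1
step 4: discover 0; path=4>2>1>0; order=4,2,1,0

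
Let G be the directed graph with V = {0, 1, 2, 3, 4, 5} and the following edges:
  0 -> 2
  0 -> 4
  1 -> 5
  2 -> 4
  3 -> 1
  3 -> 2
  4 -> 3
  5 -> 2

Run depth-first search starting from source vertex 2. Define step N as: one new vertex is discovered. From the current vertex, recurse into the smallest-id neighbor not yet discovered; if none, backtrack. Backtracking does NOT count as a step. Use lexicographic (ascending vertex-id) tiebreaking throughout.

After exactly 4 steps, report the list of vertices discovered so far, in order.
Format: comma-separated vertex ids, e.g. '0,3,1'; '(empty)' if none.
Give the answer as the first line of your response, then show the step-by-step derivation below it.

2,4,3,1

step 1: discover 2; path=2; order=2
step 2: discover 4; path=2>4; order=2,4
step 3: discover 3; path=2>4>3; order=2,4,3
step 4: discover 1; path=2>4>3>1; order=2,4,3,1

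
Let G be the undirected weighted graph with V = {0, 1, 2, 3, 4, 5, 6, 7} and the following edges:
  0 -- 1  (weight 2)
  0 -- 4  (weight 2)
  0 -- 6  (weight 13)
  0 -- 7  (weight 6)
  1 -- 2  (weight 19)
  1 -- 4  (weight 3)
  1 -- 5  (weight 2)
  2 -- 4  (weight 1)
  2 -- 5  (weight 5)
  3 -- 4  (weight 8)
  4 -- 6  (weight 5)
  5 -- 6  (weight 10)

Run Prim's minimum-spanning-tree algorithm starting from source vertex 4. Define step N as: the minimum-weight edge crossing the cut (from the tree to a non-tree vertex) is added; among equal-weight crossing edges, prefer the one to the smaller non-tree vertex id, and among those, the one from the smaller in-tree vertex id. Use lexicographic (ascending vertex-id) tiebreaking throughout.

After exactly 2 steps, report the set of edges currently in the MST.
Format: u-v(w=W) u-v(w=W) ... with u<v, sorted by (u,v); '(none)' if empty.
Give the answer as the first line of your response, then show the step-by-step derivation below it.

0-4(w=2) 2-4(w=1)

step 1: add edge 2-4 (w=1); MST = {2-4(w=1)}
step 2: add edge 0-4 (w=2); MST = {0-4(w=2) 2-4(w=1)}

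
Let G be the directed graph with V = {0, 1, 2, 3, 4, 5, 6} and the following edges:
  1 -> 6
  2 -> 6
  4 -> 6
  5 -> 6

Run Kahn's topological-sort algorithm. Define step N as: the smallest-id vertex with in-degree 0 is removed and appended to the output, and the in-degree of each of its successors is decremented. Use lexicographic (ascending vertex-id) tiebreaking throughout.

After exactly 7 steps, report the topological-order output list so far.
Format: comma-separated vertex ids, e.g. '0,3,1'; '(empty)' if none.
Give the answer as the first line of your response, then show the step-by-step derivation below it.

0,1,2,3,4,5,6

step 1: output 0; order=[0]; indeg=(0,0,0,0,0,0,4)
step 2: output 1; order=[0,1]; indeg=(0,0,0,0,0,0,3)
step 3: output 2; order=[0,1,2]; indeg=(0,0,0,0,0,0,2)
step 4: output 3; order=[0,1,2,3]; indeg=(0,0,0,0,0,0,2)
step 5: output 4; order=[0,1,2,3,4]; indeg=(0,0,0,0,0,0,1)
step 6: output 5; order=[0,1,2,3,4,5]; indeg=(0,0,0,0,0,0,0)
step 7: output 6; order=[0,1,2,3,4,5,6]; indeg=(0,0,0,0,0,0,0)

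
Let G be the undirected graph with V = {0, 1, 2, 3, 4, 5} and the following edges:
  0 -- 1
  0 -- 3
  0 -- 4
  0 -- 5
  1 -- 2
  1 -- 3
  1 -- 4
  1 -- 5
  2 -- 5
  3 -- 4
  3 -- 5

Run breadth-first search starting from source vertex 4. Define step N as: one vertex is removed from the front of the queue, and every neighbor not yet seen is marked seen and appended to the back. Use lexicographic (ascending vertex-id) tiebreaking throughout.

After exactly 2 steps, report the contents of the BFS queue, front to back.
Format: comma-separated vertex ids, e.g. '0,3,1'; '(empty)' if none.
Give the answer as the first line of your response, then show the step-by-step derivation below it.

1,3,5

step 1: dequeue 4; queue=[0,1,3]; order=4
step 2: dequeue 0; queue=[1,3,5]; order=4,0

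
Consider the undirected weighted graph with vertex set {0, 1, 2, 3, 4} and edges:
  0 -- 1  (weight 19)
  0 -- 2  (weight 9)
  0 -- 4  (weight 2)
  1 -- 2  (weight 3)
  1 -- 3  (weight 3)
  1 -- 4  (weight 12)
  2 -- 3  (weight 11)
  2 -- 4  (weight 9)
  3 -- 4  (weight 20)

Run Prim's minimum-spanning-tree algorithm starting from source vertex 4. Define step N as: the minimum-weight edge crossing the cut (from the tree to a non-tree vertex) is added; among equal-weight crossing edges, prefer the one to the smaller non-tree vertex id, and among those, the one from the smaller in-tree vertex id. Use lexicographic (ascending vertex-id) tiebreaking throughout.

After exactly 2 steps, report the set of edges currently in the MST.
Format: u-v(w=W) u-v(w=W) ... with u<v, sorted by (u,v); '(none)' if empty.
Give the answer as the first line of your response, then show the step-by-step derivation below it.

0-2(w=9) 0-4(w=2)

step 1: add edge 0-4 (w=2); MST = {0-4(w=2)}
step 2: add edge 0-2 (w=9); MST = {0-2(w=9) 0-4(w=2)}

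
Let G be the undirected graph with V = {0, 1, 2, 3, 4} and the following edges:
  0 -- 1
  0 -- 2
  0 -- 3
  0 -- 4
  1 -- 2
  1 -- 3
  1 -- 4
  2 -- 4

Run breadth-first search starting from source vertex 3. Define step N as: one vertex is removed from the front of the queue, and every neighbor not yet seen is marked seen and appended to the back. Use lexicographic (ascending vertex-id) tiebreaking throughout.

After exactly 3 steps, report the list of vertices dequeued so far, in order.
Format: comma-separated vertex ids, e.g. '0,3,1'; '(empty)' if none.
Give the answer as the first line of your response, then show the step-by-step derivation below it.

3,0,1

step 1: dequeue 3; queue=[0,1]; order=3
step 2: dequeue 0; queue=[1,2,4]; order=3,0
step 3: dequeue 1; queue=[2,4]; order=3,0,1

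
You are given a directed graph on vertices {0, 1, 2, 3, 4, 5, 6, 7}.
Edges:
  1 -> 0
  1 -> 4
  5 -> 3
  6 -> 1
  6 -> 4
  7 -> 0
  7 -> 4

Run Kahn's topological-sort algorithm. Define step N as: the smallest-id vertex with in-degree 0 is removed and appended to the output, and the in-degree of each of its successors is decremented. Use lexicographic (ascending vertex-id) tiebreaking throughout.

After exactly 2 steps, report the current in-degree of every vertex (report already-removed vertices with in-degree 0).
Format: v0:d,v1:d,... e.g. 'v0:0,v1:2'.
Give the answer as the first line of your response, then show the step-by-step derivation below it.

v0:2,v1:1,v2:0,v3:0,v4:3,v5:0,v6:0,v7:0

step 1: output 2; order=[2]; indeg=(2,1,0,1,3,0,0,0)
step 2: output 5; order=[2,5]; indeg=(2,1,0,0,3,0,0,0)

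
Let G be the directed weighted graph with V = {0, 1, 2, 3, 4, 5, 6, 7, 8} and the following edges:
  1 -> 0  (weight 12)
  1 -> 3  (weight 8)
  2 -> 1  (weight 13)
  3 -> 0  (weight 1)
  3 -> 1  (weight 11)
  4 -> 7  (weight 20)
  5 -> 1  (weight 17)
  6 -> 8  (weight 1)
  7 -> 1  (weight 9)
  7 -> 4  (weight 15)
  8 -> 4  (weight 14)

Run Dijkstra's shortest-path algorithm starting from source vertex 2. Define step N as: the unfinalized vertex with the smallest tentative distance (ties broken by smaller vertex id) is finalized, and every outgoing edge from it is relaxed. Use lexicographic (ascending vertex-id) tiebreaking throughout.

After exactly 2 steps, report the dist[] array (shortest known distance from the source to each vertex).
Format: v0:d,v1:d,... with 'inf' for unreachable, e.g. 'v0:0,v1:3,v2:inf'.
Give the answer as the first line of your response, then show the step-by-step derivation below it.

v0:25,v1:13,v2:0,v3:21,v4:inf,v5:inf,v6:inf,v7:inf,v8:inf

step 1: dist = v0:inf,v1:13,v2:0,v3:inf,v4:inf,v5:inf,v6:inf,v7:inf,v8:inf
step 2: dist = v0:25,v1:13,v2:0,v3:21,v4:inf,v5:inf,v6:inf,v7:inf,v8:inf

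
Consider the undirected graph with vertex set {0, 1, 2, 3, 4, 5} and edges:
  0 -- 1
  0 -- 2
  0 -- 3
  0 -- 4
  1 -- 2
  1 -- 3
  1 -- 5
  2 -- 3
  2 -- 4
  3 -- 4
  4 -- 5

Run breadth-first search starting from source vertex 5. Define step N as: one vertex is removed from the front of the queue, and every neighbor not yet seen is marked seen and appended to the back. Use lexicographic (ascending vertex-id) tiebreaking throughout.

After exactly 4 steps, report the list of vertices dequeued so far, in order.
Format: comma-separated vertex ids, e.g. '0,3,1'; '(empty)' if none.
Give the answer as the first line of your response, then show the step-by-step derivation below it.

5,1,4,0

step 1: dequeue 5; queue=[1,4]; order=5
step 2: dequeue 1; queue=[4,0,2,3]; order=5,1
step 3: dequeue 4; queue=[0,2,3]; order=5,1,4
step 4: dequeue 0; queue=[2,3]; order=5,1,4,0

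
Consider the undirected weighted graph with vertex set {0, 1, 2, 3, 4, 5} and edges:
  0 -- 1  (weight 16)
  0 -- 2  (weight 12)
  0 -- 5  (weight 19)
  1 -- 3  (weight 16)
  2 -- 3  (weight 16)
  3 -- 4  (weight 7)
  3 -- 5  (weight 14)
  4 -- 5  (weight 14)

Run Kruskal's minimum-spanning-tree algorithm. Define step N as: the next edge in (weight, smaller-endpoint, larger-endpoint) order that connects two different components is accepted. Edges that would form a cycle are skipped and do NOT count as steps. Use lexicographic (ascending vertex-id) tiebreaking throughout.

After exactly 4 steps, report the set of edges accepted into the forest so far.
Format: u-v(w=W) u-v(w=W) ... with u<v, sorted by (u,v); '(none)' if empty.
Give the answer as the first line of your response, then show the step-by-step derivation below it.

0-1(w=16) 0-2(w=12) 3-4(w=7) 3-5(w=14)

step 1: add edge 3-4 (w=7); MST = {3-4(w=7)}
step 2: add edge 0-2 (w=12); MST = {0-2(w=12) 3-4(w=7)}
step 3: add edge 3-5 (w=14); MST = {0-2(w=12) 3-4(w=7) 3-5(w=14)}
step 4: add edge 0-1 (w=16); MST = {0-1(w=16) 0-2(w=12) 3-4(w=7) 3-5(w=14)}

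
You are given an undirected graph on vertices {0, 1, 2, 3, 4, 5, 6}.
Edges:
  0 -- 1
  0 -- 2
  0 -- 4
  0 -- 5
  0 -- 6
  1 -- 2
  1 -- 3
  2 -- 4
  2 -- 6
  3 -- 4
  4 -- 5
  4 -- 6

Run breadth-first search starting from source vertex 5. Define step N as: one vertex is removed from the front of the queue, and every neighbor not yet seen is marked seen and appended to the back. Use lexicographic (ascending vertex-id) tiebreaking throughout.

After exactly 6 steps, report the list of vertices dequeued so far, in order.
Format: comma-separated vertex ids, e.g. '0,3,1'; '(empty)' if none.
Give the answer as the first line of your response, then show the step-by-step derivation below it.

5,0,4,1,2,6

step 1: dequeue 5; queue=[0,4]; order=5
step 2: dequeue 0; queue=[4,1,2,6]; order=5,0
step 3: dequeue 4; queue=[1,2,6,3]; order=5,0,4
step 4: dequeue 1; queue=[2,6,3]; order=5,0,4,1
step 5: dequeue 2; queue=[6,3]; order=5,0,4,1,2
step 6: dequeue 6; queue=[3]; order=5,0,4,1,2,6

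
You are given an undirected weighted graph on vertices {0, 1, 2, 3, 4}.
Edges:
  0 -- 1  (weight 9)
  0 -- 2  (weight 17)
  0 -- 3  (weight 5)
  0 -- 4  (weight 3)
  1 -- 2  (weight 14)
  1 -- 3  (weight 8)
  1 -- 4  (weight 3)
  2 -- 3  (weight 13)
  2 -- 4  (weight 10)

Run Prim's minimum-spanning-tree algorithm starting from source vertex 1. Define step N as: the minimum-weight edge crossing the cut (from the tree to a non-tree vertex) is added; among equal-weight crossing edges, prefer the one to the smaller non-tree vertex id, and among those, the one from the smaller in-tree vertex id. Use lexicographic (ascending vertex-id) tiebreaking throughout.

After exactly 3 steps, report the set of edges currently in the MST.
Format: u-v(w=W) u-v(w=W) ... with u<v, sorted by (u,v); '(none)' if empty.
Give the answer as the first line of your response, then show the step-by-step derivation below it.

0-3(w=5) 0-4(w=3) 1-4(w=3)

step 1: add edge 1-4 (w=3); MST = {1-4(w=3)}
step 2: add edge 0-4 (w=3); MST = {0-4(w=3) 1-4(w=3)}
step 3: add edge 0-3 (w=5); MST = {0-3(w=5) 0-4(w=3) 1-4(w=3)}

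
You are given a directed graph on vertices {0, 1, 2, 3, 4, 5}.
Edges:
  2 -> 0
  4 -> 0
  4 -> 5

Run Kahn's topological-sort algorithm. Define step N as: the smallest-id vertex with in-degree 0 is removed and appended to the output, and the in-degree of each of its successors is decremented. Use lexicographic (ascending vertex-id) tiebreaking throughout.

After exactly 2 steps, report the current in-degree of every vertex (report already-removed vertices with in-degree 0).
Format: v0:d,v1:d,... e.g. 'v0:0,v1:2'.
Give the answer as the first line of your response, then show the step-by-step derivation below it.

v0:1,v1:0,v2:0,v3:0,v4:0,v5:1

step 1: output 1; order=[1]; indeg=(2,0,0,0,0,1)
step 2: output 2; order=[1,2]; indeg=(1,0,0,0,0,1)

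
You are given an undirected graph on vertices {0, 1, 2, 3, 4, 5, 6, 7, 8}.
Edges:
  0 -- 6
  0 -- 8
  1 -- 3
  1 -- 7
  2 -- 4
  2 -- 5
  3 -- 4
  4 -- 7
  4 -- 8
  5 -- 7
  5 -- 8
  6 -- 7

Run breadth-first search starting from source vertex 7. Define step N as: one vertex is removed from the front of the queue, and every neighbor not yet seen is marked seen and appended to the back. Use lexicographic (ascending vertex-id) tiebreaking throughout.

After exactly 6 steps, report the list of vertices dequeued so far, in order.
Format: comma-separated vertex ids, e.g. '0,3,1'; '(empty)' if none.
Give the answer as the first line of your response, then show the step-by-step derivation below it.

7,1,4,5,6,3

step 1: dequeue 7; queue=[1,4,5,6]; order=7
step 2: dequeue 1; queue=[4,5,6,3]; order=7,1
step 3: dequeue 4; queue=[5,6,3,2,8]; order=7,1,4
step 4: dequeue 5; queue=[6,3,2,8]; order=7,1,4,5
step 5: dequeue 6; queue=[3,2,8,0]; order=7,1,4,5,6
step 6: dequeue 3; queue=[2,8,0]; order=7,1,4,5,6,3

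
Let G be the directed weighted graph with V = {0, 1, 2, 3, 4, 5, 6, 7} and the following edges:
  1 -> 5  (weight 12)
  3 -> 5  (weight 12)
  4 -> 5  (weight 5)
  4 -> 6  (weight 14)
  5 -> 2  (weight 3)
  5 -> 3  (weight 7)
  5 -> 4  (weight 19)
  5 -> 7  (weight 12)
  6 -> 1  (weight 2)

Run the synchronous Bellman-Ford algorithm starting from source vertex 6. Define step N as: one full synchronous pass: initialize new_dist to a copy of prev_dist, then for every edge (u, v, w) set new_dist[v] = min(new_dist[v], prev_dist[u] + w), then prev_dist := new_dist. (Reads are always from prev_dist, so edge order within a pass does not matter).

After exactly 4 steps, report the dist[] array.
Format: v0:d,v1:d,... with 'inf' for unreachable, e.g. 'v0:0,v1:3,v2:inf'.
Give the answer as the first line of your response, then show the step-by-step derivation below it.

v0:inf,v1:2,v2:17,v3:21,v4:33,v5:14,v6:0,v7:26

step 1: dist = v0:inf,v1:2,v2:inf,v3:inf,v4:inf,v5:inf,v6:0,v7:inf
step 2: dist = v0:inf,v1:2,v2:inf,v3:inf,v4:inf,v5:14,v6:0,v7:inf
step 3: dist = v0:inf,v1:2,v2:17,v3:21,v4:33,v5:14,v6:0,v7:26
step 4: dist = v0:inf,v1:2,v2:17,v3:21,v4:33,v5:14,v6:0,v7:26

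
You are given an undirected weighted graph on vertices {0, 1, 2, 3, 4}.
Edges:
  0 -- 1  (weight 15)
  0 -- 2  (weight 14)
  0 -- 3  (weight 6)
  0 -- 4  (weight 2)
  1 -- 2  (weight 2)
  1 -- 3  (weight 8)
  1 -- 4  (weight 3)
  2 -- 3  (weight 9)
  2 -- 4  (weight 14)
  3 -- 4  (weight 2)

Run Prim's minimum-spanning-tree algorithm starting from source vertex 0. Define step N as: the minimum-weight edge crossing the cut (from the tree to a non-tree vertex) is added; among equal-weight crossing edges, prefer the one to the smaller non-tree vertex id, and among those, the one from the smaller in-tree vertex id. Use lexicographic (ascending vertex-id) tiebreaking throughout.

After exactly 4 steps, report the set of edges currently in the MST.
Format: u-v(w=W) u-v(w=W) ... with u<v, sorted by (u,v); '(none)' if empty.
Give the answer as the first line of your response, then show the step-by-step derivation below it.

0-4(w=2) 1-2(w=2) 1-4(w=3) 3-4(w=2)

step 1: add edge 0-4 (w=2); MST = {0-4(w=2)}
step 2: add edge 3-4 (w=2); MST = {0-4(w=2) 3-4(w=2)}
step 3: add edge 1-4 (w=3); MST = {0-4(w=2) 1-4(w=3) 3-4(w=2)}
step 4: add edge 1-2 (w=2); MST = {0-4(w=2) 1-2(w=2) 1-4(w=3) 3-4(w=2)}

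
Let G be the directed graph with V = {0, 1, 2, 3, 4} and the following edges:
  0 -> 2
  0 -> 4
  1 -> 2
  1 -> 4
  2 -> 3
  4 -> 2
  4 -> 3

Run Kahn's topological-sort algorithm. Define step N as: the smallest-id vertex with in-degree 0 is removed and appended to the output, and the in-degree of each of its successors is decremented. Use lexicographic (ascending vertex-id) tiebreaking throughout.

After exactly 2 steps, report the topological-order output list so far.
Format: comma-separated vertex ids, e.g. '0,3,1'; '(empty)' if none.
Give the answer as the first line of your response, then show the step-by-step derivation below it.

0,1

step 1: output 0; order=[0]; indeg=(0,0,2,2,1)
step 2: output 1; order=[0,1]; indeg=(0,0,1,2,0)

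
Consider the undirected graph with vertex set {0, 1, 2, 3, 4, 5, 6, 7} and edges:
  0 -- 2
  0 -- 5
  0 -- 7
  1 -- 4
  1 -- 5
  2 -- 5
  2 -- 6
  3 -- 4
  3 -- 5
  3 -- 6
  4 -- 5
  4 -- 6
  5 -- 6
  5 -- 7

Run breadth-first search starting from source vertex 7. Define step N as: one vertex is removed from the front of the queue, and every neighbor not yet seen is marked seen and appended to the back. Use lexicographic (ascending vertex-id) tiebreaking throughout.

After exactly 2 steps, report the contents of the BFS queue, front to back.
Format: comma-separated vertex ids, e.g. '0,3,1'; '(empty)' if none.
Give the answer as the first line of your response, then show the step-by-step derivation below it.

5,2

step 1: dequeue 7; queue=[0,5]; order=7
step 2: dequeue 0; queue=[5,2]; order=7,0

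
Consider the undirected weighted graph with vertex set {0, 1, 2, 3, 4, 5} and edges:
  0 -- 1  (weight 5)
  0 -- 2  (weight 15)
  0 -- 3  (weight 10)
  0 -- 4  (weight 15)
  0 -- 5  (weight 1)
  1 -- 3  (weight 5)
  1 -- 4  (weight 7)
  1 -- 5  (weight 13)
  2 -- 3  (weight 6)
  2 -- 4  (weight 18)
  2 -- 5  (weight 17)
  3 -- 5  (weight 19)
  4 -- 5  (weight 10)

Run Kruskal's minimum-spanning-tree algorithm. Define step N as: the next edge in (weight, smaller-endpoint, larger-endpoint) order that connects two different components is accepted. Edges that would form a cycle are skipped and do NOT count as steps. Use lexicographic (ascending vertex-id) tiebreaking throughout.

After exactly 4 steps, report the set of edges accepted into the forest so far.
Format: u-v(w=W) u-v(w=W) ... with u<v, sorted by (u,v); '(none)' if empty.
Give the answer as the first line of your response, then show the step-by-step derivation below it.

0-1(w=5) 0-5(w=1) 1-3(w=5) 2-3(w=6)

step 1: add edge 0-5 (w=1); MST = {0-5(w=1)}
step 2: add edge 0-1 (w=5); MST = {0-1(w=5) 0-5(w=1)}
step 3: add edge 1-3 (w=5); MST = {0-1(w=5) 0-5(w=1) 1-3(w=5)}
step 4: add edge 2-3 (w=6); MST = {0-1(w=5) 0-5(w=1) 1-3(w=5) 2-3(w=6)}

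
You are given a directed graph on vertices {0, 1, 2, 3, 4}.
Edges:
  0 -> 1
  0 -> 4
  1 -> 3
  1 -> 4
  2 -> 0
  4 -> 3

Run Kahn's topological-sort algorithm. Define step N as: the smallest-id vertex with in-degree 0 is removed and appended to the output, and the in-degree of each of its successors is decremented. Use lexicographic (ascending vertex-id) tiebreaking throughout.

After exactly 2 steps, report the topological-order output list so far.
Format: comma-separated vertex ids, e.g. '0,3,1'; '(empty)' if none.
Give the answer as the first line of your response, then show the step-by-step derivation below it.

2,0

step 1: output 2; order=[2]; indeg=(0,1,0,2,2)
step 2: output 0; order=[2,0]; indeg=(0,0,0,2,1)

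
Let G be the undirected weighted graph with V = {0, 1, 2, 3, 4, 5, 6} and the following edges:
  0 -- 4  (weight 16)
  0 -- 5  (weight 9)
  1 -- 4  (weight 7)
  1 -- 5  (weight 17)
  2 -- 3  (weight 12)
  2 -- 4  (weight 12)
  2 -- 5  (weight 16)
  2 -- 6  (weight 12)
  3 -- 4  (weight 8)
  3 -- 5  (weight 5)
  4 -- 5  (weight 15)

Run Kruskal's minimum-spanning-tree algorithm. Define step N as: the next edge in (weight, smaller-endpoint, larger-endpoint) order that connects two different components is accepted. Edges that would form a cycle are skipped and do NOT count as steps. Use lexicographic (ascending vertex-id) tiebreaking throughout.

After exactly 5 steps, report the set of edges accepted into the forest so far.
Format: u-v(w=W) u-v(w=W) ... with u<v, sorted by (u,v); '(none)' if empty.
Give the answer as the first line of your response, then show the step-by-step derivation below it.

0-5(w=9) 1-4(w=7) 2-3(w=12) 3-4(w=8) 3-5(w=5)

step 1: add edge 3-5 (w=5); MST = {3-5(w=5)}
step 2: add edge 1-4 (w=7); MST = {1-4(w=7) 3-5(w=5)}
step 3: add edge 3-4 (w=8); MST = {1-4(w=7) 3-4(w=8) 3-5(w=5)}
step 4: add edge 0-5 (w=9); MST = {0-5(w=9) 1-4(w=7) 3-4(w=8) 3-5(w=5)}
step 5: add edge 2-3 (w=12); MST = {0-5(w=9) 1-4(w=7) 2-3(w=12) 3-4(w=8) 3-5(w=5)}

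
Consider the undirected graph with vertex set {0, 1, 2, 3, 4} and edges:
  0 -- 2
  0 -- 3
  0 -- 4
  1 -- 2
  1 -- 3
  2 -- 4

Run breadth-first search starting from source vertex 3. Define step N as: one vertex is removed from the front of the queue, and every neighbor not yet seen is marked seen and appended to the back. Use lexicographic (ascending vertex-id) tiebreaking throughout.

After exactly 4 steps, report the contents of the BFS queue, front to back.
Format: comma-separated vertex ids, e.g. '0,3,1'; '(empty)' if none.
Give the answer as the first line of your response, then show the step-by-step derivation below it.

4

step 1: dequeue 3; queue=[0,1]; order=3
step 2: dequeue 0; queue=[1,2,4]; order=3,0
step 3: dequeue 1; queue=[2,4]; order=3,0,1
step 4: dequeue 2; queue=[4]; order=3,0,1,2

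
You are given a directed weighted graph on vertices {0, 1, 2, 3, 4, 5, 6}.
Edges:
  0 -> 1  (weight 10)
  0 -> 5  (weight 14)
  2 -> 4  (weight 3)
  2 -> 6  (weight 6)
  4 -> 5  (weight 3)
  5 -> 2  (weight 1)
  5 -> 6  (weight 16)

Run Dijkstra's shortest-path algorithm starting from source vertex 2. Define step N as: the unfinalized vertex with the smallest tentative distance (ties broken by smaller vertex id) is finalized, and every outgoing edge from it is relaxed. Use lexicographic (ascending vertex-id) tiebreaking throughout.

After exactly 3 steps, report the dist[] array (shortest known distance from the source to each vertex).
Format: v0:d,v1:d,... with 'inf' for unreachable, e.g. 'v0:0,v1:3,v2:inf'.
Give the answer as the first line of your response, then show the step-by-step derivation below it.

v0:inf,v1:inf,v2:0,v3:inf,v4:3,v5:6,v6:6

step 1: dist = v0:inf,v1:inf,v2:0,v3:inf,v4:3,v5:inf,v6:6
step 2: dist = v0:inf,v1:inf,v2:0,v3:inf,v4:3,v5:6,v6:6
step 3: dist = v0:inf,v1:inf,v2:0,v3:inf,v4:3,v5:6,v6:6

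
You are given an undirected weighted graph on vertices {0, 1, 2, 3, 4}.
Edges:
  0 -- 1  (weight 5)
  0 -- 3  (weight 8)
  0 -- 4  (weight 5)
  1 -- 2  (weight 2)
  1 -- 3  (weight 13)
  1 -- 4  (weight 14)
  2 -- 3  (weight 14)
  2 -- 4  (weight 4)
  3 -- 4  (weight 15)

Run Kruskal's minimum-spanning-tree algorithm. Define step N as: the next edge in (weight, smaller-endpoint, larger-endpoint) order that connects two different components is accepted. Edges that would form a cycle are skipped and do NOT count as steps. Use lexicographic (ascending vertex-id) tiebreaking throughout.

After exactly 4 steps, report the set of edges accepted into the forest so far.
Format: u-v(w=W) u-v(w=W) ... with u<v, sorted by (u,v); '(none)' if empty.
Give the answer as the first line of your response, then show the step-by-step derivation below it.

0-1(w=5) 0-3(w=8) 1-2(w=2) 2-4(w=4)

step 1: add edge 1-2 (w=2); MST = {1-2(w=2)}
step 2: add edge 2-4 (w=4); MST = {1-2(w=2) 2-4(w=4)}
step 3: add edge 0-1 (w=5); MST = {0-1(w=5) 1-2(w=2) 2-4(w=4)}
step 4: add edge 0-3 (w=8); MST = {0-1(w=5) 0-3(w=8) 1-2(w=2) 2-4(w=4)}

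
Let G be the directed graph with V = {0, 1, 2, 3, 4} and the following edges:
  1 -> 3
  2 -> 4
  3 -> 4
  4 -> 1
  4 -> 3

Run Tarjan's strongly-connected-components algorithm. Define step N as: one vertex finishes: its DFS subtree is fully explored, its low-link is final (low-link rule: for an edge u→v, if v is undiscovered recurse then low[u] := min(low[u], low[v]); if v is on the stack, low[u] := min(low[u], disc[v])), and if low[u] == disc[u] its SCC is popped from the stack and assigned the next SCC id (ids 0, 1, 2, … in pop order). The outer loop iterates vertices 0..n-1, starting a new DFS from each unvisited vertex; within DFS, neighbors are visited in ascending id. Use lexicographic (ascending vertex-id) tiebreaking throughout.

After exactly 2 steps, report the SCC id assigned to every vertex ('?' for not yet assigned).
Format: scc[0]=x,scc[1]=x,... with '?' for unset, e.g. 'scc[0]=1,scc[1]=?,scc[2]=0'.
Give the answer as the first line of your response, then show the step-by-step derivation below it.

scc[0]=0,scc[1]=?,scc[2]=?,scc[3]=?,scc[4]=?

step 1: low=(low[0]=0,low[1]=?,low[2]=?,low[3]=?,low[4]=?); scc=(scc[0]=0,scc[1]=?,scc[2]=?,scc[3]=?,scc[4]=?)
step 2: low=(low[0]=0,low[1]=1,low[2]=?,low[3]=2,low[4]=1); scc=(scc[0]=0,scc[1]=?,scc[2]=?,scc[3]=?,scc[4]=?)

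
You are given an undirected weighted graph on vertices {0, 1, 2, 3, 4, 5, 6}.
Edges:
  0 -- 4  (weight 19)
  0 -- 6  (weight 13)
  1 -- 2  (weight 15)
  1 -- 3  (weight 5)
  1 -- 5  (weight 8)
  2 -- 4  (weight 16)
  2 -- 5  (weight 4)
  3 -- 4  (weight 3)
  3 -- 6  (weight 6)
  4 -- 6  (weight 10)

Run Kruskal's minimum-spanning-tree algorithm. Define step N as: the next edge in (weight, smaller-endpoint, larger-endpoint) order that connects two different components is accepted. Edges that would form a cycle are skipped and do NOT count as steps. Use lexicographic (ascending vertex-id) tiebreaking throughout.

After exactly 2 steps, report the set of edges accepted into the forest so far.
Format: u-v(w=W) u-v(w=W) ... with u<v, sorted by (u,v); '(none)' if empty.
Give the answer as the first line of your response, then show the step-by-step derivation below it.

2-5(w=4) 3-4(w=3)

step 1: add edge 3-4 (w=3); MST = {3-4(w=3)}
step 2: add edge 2-5 (w=4); MST = {2-5(w=4) 3-4(w=3)}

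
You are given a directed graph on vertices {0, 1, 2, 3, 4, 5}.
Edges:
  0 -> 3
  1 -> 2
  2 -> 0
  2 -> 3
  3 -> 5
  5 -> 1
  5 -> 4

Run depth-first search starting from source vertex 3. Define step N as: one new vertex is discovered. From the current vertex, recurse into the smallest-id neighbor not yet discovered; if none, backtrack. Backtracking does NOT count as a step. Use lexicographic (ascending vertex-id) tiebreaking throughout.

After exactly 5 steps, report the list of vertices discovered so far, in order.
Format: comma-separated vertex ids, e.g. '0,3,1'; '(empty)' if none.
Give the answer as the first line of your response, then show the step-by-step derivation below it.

3,5,1,2,0

step 1: discover 3; path=3; order=3
step 2: discover 5; path=3>5; order=3,5
step 3: discover 1; path=3>5>1; order=3,5,1
step 4: discover 2; path=3>5>1>2; order=3,5,1,2
step 5: discover 0; path=3>5>1>2>0; order=3,5,1,2,0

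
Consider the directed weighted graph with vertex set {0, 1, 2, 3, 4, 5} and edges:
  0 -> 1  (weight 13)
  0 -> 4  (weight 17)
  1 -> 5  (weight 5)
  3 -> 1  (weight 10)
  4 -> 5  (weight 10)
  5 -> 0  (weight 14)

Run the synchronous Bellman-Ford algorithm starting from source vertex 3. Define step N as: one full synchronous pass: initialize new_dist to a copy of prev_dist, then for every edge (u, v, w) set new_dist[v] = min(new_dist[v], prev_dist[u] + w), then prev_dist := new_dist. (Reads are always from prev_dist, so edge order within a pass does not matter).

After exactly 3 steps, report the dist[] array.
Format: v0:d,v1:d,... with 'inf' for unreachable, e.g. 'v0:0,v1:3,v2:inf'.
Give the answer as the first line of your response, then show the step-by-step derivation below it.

v0:29,v1:10,v2:inf,v3:0,v4:inf,v5:15

step 1: dist = v0:inf,v1:10,v2:inf,v3:0,v4:inf,v5:inf
step 2: dist = v0:inf,v1:10,v2:inf,v3:0,v4:inf,v5:15
step 3: dist = v0:29,v1:10,v2:inf,v3:0,v4:inf,v5:15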